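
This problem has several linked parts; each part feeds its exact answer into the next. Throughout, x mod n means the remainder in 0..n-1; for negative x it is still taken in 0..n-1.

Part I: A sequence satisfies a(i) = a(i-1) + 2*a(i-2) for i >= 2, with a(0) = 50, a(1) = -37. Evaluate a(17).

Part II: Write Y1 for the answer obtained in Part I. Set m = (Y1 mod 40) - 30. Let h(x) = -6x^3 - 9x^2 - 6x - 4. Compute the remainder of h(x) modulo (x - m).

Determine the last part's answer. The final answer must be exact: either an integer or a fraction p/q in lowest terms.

26975

Part I: a(2) = 1*(-37) + 2*(50) = 63; iterating: a(2)=63, a(3)=-11, a(4)=115, a(5)=93, a(6)=323, a(7)=509, a(8)=1155, a(9)=2173, a(10)=4483, a(11)=8829, a(12)=17795, a(13)=35453, a(14)=71043, a(15)=141949, a(16)=284035, a(17)=567933; answer 567933
Part II: Y1 = 567933; m = -17; remainder = value at the root: -6*(-17)^3 - 9*(-17)^2 - 6*(-17)^1 - 4 = (29478) + (-2601) + (102) + (-4) = 26975; answer 26975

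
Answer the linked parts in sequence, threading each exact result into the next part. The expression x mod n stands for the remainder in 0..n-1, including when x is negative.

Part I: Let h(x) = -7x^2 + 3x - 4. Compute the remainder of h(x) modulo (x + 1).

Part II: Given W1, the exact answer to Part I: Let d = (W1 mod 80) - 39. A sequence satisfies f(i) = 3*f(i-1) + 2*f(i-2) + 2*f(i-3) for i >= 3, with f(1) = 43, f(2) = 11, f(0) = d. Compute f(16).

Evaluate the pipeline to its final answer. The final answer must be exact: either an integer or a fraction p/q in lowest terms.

Part I: remainder = value at the root: -7*(-1)^2 + 3*(-1)^1 - 4 = (-7) + (-3) + (-4) = -14; answer -14
Part II: W1 = -14; d = 27; f(3) = 3*(11) + 2*(43) + 2*(27) = 173; iterating: f(3)=173, f(4)=627, f(5)=2249, f(6)=8347, f(7)=30793, f(8)=113571, f(9)=418993, f(10)=1545707, f(11)=5702249, f(12)=21036147, f(13)=77604353, f(14)=286289851, f(15)=1056150553, f(16)=3896240067; answer 3896240067

3896240067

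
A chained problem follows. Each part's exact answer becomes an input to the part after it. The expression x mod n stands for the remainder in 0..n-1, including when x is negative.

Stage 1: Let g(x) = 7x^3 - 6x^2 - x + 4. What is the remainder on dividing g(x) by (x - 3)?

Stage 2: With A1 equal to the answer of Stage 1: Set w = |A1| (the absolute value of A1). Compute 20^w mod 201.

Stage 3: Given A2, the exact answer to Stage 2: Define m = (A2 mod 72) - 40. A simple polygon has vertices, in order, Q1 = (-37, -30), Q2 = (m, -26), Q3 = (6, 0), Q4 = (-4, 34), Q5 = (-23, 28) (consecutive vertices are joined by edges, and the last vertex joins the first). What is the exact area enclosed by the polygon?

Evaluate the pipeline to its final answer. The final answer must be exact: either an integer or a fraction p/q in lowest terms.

1319

Stage 1: remainder = value at the root: 7*(3)^3 - 6*(3)^2 - 1*(3)^1 + 4 = (189) + (-54) + (-3) + (4) = 136; answer 136
Stage 2: A1 = 136; w = 136; squarings mod 201: 20^1=20, 20^2=199, 20^4=4, 20^8=16, 20^16=55, 20^32=10, 20^64=100, 20^128=151; 20^136 = 20^8 * 20^128 = 4 (mod 201); answer 4
Stage 3: A2 = 4; m = -36; cross terms: (-37*-26 - -36*-30)=-118, (-36*0 - 6*-26)=156, (6*34 - -4*0)=204, (-4*28 - -23*34)=670, (-23*-30 - -37*28)=1726; twice the area = |2638| = 2638; area = 1319; answer 1319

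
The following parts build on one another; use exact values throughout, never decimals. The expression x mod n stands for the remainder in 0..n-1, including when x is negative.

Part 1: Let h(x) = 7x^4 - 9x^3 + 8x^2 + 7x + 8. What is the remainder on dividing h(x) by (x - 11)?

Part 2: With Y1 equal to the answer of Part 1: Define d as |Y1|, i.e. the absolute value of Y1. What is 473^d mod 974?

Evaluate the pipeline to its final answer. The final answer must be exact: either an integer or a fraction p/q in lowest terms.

Part 1: remainder = value at the root: 7*(11)^4 - 9*(11)^3 + 8*(11)^2 + 7*(11)^1 + 8 = (102487) + (-11979) + (968) + (77) + (8) = 91561; answer 91561
Part 2: Y1 = 91561; d = 91561; squarings mod 974: 473^1=473, 473^2=683, 473^4=917, 473^8=327, 473^16=763, 473^32=691, 473^64=221, 473^128=141, 473^256=401, 473^512=91, 473^1024=489, 473^2048=491, 473^4096=503, 473^8192=743, 473^16384=765, 473^32768=825, 473^65536=773; 473^91561 = 473^1 * 473^8 * 473^32 * 473^128 * 473^256 * 473^1024 * 473^8192 * 473^16384 * 473^65536 = 585 (mod 974); answer 585

585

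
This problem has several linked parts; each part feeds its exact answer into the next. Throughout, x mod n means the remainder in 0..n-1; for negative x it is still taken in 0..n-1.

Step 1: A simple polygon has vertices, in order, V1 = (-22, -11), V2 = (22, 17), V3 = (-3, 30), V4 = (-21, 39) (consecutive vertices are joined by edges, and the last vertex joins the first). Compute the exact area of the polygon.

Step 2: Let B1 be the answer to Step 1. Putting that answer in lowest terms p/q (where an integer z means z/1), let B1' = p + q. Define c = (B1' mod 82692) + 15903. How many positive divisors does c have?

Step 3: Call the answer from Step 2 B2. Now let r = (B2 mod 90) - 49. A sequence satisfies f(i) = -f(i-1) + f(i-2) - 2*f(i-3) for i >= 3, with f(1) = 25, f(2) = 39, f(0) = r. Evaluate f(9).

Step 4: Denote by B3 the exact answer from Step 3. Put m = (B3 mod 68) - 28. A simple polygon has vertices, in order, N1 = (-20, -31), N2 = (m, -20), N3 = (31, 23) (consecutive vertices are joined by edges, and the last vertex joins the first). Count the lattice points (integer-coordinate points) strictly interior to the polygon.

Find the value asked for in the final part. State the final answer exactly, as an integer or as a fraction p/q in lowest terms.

Step 1: cross terms: (-22*17 - 22*-11)=-132, (22*30 - -3*17)=711, (-3*39 - -21*30)=513, (-21*-11 - -22*39)=1089; twice the area = |2181| = 2181; area = 2181/2; answer 2181/2
Step 2: B1 = 2181/2; threaded value p + q = 2183; c = 18086; 18086 = 2 * 9043; number of divisors = (1+1) * (1+1) = 4; answer 4
Step 3: B2 = 4; r = -45; f(3) = -1*(39) + 1*(25) - 2*(-45) = 76; iterating: f(3)=76, f(4)=-87, f(5)=85, f(6)=-324, f(7)=583, f(8)=-1077, f(9)=2308; answer 2308
Step 4: B3 = 2308; m = 36; cross terms: (-20*-20 - 36*-31)=1516, (36*23 - 31*-20)=1448, (31*-31 - -20*23)=-501; twice the area = |2463| = 2463; area = 2463/2; boundary points = 1 + 1 + 3 = 5; strictly interior points = area - boundary/2 + 1 = 1230; answer 1230

1230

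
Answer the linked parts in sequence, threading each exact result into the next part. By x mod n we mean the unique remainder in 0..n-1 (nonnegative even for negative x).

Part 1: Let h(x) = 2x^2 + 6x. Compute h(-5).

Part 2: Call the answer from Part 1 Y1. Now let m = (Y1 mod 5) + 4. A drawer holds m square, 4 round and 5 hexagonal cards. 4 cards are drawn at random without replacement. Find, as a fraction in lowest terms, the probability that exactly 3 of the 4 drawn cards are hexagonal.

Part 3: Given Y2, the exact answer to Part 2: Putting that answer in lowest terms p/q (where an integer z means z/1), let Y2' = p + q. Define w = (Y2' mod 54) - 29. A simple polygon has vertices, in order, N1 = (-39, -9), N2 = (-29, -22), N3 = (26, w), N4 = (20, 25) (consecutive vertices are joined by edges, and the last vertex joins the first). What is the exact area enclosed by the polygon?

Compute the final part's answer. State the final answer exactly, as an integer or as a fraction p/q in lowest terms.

Part 1: 2*(-5)^2 + 6*(-5)^1 = (50) + (-30) = 20; answer 20
Part 2: Y1 = 20; m = 4; total draws C(13,4) = 715; favorable C(5,3)*C(8,1) = 80; P = 16/143; answer 16/143
Part 3: Y2 = 16/143; threaded value p + q = 159; w = 22; cross terms: (-39*-22 - -29*-9)=597, (-29*22 - 26*-22)=-66, (26*25 - 20*22)=210, (20*-9 - -39*25)=795; twice the area = |1536| = 1536; area = 768; answer 768

768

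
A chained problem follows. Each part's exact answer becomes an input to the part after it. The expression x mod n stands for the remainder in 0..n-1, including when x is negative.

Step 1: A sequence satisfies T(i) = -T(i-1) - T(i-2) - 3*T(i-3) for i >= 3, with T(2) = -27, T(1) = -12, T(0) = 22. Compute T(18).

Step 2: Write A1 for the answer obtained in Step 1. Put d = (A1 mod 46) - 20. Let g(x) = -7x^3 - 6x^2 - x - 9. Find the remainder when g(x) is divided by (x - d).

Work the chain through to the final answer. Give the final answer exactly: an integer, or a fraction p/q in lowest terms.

-67503

Step 1: T(3) = -1*(-27) - 1*(-12) - 3*(22) = -27; iterating: T(3)=-27, T(4)=90, T(5)=18, T(6)=-27, T(7)=-261, T(8)=234, T(9)=108, T(10)=441, T(11)=-1251, T(12)=486, T(13)=-558, T(14)=3825, T(15)=-4725, T(16)=2574, T(17)=-9324, T(18)=20925; answer 20925
Step 2: A1 = 20925; d = 21; remainder = value at the root: -7*(21)^3 - 6*(21)^2 - 1*(21)^1 - 9 = (-64827) + (-2646) + (-21) + (-9) = -67503; answer -67503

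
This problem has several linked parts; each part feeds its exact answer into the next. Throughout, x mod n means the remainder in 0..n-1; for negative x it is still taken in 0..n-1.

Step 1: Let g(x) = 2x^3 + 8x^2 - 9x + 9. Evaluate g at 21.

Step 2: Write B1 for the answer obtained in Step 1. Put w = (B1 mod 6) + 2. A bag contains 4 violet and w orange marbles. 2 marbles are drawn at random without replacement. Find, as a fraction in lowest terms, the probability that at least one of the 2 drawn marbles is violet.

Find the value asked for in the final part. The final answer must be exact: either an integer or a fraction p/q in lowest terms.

14/15

Step 1: 2*(21)^3 + 8*(21)^2 - 9*(21)^1 + 9 = (18522) + (3528) + (-189) + (9) = 21870; answer 21870
Step 2: B1 = 21870; w = 2; total draws C(6,2) = 15; complement C(2,2) = 1; favorable 15 - 1 = 14; P = 14/15; answer 14/15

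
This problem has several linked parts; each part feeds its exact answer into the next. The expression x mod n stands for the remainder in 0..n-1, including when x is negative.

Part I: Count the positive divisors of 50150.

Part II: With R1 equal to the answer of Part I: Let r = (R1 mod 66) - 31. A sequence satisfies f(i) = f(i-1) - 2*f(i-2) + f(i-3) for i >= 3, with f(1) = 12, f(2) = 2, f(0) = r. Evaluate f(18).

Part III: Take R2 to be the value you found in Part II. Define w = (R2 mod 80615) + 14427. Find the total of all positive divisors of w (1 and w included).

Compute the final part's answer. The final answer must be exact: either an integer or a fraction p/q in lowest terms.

32592

Part I: 50150 = 2 * 5^2 * 17 * 59; number of divisors = (1+1) * (2+1) * (1+1) * (1+1) = 24; answer 24
Part II: R1 = 24; r = -7; f(3) = 1*(2) - 2*(12) + 1*(-7) = -29; iterating: f(3)=-29, f(4)=-21, f(5)=39, f(6)=52, f(7)=-47, f(8)=-112, f(9)=34, f(10)=211, f(11)=31, f(12)=-357, f(13)=-208, f(14)=537, f(15)=596, f(16)=-686, f(17)=-1341, f(18)=627; answer 627
Part III: R2 = 627; w = 15054; 15054 = 2 * 3 * 13 * 193; sigma = (1 + 2) * (1 + 3) * (1 + 13) * (1 + 193) = 3 * 4 * 14 * 194 = 32592; answer 32592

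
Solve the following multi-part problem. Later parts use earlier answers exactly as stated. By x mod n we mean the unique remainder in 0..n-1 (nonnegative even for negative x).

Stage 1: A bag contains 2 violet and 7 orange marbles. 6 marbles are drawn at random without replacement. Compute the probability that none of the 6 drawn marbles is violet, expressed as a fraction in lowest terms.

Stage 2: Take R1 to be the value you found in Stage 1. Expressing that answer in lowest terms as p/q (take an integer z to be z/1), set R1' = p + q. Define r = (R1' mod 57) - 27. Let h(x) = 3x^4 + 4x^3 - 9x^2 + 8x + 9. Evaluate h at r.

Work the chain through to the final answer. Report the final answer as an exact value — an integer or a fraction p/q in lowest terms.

102405

Stage 1: total draws C(9,6) = 84; favorable C(7,6) = 7; P = 1/12; answer 1/12
Stage 2: R1 = 1/12; threaded value p + q = 13; r = -14; 3*(-14)^4 + 4*(-14)^3 - 9*(-14)^2 + 8*(-14)^1 + 9 = (115248) + (-10976) + (-1764) + (-112) + (9) = 102405; answer 102405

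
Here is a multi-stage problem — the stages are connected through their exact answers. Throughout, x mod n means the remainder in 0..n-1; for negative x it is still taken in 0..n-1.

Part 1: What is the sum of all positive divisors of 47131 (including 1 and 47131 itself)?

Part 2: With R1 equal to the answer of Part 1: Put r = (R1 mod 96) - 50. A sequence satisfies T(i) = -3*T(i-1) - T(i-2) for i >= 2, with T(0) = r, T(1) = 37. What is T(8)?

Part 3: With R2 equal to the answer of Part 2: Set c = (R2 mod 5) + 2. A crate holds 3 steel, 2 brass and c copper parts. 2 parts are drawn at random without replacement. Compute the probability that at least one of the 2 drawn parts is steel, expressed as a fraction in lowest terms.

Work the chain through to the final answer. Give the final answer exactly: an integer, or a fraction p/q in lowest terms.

27/55

Part 1: 47131 = 7 * 6733; sigma = (1 + 7) * (1 + 6733) = 8 * 6734 = 53872; answer 53872
Part 2: R1 = 53872; r = -34; T(2) = -3*(37) - 1*(-34) = -77; iterating: T(2)=-77, T(3)=194, T(4)=-505, T(5)=1321, T(6)=-3458, T(7)=9053, T(8)=-23701; answer -23701
Part 3: R2 = -23701; c = 6; total draws C(11,2) = 55; complement C(8,2) = 28; favorable 55 - 28 = 27; P = 27/55; answer 27/55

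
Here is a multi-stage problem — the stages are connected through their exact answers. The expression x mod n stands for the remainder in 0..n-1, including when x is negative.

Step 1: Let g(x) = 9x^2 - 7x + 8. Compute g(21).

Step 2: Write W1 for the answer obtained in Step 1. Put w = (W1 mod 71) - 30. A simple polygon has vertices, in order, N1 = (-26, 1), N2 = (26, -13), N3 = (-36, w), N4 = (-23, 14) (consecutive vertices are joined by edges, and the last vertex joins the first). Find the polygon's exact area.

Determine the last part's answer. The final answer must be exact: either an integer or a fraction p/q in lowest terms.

747

Step 1: 9*(21)^2 - 7*(21)^1 + 8 = (3969) + (-147) + (8) = 3830; answer 3830
Step 2: W1 = 3830; w = 37; cross terms: (-26*-13 - 26*1)=312, (26*37 - -36*-13)=494, (-36*14 - -23*37)=347, (-23*1 - -26*14)=341; twice the area = |1494| = 1494; area = 747; answer 747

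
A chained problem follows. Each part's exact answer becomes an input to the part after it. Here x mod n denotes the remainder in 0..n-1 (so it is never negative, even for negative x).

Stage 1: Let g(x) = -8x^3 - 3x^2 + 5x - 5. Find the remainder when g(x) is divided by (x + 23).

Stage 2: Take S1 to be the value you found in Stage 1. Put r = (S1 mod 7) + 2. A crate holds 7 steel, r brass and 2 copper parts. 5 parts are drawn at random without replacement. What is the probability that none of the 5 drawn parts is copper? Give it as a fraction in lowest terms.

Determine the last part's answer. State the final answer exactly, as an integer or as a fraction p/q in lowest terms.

14/39

Stage 1: remainder = value at the root: -8*(-23)^3 - 3*(-23)^2 + 5*(-23)^1 - 5 = (97336) + (-1587) + (-115) + (-5) = 95629; answer 95629
Stage 2: S1 = 95629; r = 4; total draws C(13,5) = 1287; favorable C(11,5) = 462; P = 14/39; answer 14/39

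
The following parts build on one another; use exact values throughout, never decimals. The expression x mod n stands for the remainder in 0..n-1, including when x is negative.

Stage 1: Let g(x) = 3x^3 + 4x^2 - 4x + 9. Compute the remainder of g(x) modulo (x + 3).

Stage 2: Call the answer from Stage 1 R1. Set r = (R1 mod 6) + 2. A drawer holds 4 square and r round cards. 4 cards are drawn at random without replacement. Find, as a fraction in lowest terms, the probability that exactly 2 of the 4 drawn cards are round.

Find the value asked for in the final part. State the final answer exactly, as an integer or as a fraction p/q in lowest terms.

Stage 1: remainder = value at the root: 3*(-3)^3 + 4*(-3)^2 - 4*(-3)^1 + 9 = (-81) + (36) + (12) + (9) = -24; answer -24
Stage 2: R1 = -24; r = 2; total draws C(6,4) = 15; favorable C(2,2)*C(4,2) = 6; P = 2/5; answer 2/5

2/5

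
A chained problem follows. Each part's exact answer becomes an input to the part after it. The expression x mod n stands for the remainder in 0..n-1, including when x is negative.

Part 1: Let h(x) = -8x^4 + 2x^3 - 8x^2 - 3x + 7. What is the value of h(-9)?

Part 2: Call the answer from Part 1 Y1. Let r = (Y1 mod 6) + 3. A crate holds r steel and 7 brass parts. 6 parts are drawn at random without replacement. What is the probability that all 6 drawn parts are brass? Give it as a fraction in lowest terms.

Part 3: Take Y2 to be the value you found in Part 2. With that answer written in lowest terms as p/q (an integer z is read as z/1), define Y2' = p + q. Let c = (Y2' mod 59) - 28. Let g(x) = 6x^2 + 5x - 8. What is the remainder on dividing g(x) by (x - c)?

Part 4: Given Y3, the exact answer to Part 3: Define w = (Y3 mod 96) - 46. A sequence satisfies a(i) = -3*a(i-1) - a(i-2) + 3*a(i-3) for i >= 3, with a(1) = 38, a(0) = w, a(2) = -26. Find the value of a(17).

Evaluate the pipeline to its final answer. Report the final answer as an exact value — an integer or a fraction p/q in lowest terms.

-2709634

Part 1: -8*(-9)^4 + 2*(-9)^3 - 8*(-9)^2 - 3*(-9)^1 + 7 = (-52488) + (-1458) + (-648) + (27) + (7) = -54560; answer -54560
Part 2: Y1 = -54560; r = 7; total draws C(14,6) = 3003; favorable C(7,6) = 7; P = 1/429; answer 1/429
Part 3: Y2 = 1/429; threaded value p + q = 430; c = -11; remainder = value at the root: 6*(-11)^2 + 5*(-11)^1 - 8 = (726) + (-55) + (-8) = 663; answer 663
Part 4: Y3 = 663; w = 41; a(3) = -3*(-26) - 1*(38) + 3*(41) = 163; iterating: a(3)=163, a(4)=-349, a(5)=806, a(6)=-1580, a(7)=2887, a(8)=-4663, a(9)=6362, a(10)=-5762, a(11)=-3065, a(12)=34043, a(13)=-116350, a(14)=305812, a(15)=-698957, a(16)=1442009, a(17)=-2709634; answer -2709634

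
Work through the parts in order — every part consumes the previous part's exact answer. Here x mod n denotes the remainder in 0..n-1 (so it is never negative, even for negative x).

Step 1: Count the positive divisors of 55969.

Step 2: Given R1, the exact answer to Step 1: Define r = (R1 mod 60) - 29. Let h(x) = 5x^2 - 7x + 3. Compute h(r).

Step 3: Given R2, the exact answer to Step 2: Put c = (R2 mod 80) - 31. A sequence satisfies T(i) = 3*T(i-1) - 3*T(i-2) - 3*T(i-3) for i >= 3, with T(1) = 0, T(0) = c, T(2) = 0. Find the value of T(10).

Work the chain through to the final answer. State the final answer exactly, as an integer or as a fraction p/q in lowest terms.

-7776

Step 1: 55969 = 97 * 577; number of divisors = (1+1) * (1+1) = 4; answer 4
Step 2: R1 = 4; r = -25; 5*(-25)^2 - 7*(-25)^1 + 3 = (3125) + (175) + (3) = 3303; answer 3303
Step 3: R2 = 3303; c = -8; T(3) = 3*(0) - 3*(0) - 3*(-8) = 24; iterating: T(3)=24, T(4)=72, T(5)=144, T(6)=144, T(7)=-216, T(8)=-1512, T(9)=-4320, T(10)=-7776; answer -7776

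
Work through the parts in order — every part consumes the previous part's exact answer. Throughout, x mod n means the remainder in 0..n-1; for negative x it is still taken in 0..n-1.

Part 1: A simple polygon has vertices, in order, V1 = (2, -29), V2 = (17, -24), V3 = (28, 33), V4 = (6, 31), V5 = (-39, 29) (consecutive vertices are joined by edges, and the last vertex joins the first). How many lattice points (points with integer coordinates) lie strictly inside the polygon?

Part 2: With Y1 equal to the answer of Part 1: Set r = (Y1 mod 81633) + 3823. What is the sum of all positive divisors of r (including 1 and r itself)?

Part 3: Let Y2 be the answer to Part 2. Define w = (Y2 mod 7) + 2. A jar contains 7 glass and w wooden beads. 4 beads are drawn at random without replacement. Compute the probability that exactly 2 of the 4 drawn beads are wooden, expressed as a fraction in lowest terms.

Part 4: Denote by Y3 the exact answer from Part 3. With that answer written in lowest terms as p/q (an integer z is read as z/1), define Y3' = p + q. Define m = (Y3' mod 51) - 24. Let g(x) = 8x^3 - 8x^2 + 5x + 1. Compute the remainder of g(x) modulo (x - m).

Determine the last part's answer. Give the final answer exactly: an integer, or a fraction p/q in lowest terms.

Part 1: cross terms: (2*-24 - 17*-29)=445, (17*33 - 28*-24)=1233, (28*31 - 6*33)=670, (6*29 - -39*31)=1383, (-39*-29 - 2*29)=1073; twice the area = |4804| = 4804; area = 2402; boundary points = 5 + 1 + 2 + 1 + 1 = 10; strictly interior points = area - boundary/2 + 1 = 2398; answer 2398
Part 2: Y1 = 2398; r = 6221; 6221 is prime, so its only divisors are 1 and 6221; sigma = 1 + 6221 = 6222; answer 6222
Part 3: Y2 = 6222; w = 8; total draws C(15,4) = 1365; favorable C(8,2)*C(7,2) = 588; P = 28/65; answer 28/65
Part 4: Y3 = 28/65; threaded value p + q = 93; m = 18; remainder = value at the root: 8*(18)^3 - 8*(18)^2 + 5*(18)^1 + 1 = (46656) + (-2592) + (90) + (1) = 44155; answer 44155

44155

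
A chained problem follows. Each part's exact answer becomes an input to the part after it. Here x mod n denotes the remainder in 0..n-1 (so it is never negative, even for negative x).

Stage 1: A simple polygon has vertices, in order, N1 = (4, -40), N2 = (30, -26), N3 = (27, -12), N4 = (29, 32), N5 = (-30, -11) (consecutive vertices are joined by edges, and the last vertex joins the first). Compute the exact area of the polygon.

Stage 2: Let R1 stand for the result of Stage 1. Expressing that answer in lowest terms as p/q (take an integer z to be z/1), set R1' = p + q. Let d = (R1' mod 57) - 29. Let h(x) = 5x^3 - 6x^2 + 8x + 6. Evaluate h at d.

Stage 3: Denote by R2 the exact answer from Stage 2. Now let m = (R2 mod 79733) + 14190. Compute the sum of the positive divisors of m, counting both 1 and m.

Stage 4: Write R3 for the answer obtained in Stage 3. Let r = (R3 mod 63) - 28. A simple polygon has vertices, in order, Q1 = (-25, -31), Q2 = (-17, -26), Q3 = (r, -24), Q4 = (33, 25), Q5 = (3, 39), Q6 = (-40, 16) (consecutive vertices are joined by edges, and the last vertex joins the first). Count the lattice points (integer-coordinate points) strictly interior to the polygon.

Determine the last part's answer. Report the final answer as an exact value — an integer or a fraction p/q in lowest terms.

2557

Stage 1: cross terms: (4*-26 - 30*-40)=1096, (30*-12 - 27*-26)=342, (27*32 - 29*-12)=1212, (29*-11 - -30*32)=641, (-30*-40 - 4*-11)=1244; twice the area = |4535| = 4535; area = 4535/2; answer 4535/2
Stage 2: R1 = 4535/2; threaded value p + q = 4537; d = 5; 5*(5)^3 - 6*(5)^2 + 8*(5)^1 + 6 = (625) + (-150) + (40) + (6) = 521; answer 521
Stage 3: R2 = 521; m = 14711; 14711 = 47 * 313; sigma = (1 + 47) * (1 + 313) = 48 * 314 = 15072; answer 15072
Stage 4: R3 = 15072; r = -13; cross terms: (-25*-26 - -17*-31)=123, (-17*-24 - -13*-26)=70, (-13*25 - 33*-24)=467, (33*39 - 3*25)=1212, (3*16 - -40*39)=1608, (-40*-31 - -25*16)=1640; twice the area = |5120| = 5120; area = 2560; boundary points = 1 + 2 + 1 + 2 + 1 + 1 = 8; strictly interior points = area - boundary/2 + 1 = 2557; answer 2557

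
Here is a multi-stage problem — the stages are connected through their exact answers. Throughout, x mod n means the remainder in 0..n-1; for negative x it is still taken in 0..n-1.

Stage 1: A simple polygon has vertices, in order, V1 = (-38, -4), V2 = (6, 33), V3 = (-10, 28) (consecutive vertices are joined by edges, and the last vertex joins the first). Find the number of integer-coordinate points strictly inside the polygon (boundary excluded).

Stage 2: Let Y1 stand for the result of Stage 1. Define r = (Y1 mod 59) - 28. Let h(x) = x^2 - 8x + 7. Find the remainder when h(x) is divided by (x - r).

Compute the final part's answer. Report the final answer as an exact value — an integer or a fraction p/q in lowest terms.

616

Stage 1: cross terms: (-38*33 - 6*-4)=-1230, (6*28 - -10*33)=498, (-10*-4 - -38*28)=1104; twice the area = |372| = 372; area = 186; boundary points = 1 + 1 + 4 = 6; strictly interior points = area - boundary/2 + 1 = 184; answer 184
Stage 2: Y1 = 184; r = -21; remainder = value at the root: 1*(-21)^2 - 8*(-21)^1 + 7 = (441) + (168) + (7) = 616; answer 616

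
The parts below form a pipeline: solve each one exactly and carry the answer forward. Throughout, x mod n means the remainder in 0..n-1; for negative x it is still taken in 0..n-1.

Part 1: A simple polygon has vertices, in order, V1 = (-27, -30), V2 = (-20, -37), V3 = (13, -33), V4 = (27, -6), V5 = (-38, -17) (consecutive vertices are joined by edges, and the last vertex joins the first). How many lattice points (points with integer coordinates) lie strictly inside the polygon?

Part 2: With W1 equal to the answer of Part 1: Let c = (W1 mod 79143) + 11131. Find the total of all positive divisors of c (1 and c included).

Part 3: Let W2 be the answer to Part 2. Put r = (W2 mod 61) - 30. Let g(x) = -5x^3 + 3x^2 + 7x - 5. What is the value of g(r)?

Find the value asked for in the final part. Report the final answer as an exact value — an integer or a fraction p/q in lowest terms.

-3344

Part 1: cross terms: (-27*-37 - -20*-30)=399, (-20*-33 - 13*-37)=1141, (13*-6 - 27*-33)=813, (27*-17 - -38*-6)=-687, (-38*-30 - -27*-17)=681; twice the area = |2347| = 2347; area = 2347/2; boundary points = 7 + 1 + 1 + 1 + 1 = 11; strictly interior points = area - boundary/2 + 1 = 1169; answer 1169
Part 2: W1 = 1169; c = 12300; 12300 = 2^2 * 3 * 5^2 * 41; sigma = (1 + 2 + 4) * (1 + 3) * (1 + 5 + 25) * (1 + 41) = 7 * 4 * 31 * 42 = 36456; answer 36456
Part 3: W2 = 36456; r = 9; -5*(9)^3 + 3*(9)^2 + 7*(9)^1 - 5 = (-3645) + (243) + (63) + (-5) = -3344; answer -3344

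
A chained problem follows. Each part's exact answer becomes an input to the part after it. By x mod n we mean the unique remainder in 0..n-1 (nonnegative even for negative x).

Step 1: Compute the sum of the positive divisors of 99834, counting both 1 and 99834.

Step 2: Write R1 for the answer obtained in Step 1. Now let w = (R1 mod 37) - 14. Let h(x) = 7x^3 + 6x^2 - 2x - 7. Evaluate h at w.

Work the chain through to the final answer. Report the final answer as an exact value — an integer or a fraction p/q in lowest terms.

Step 1: 99834 = 2 * 3 * 7 * 2377; sigma = (1 + 2) * (1 + 3) * (1 + 7) * (1 + 2377) = 3 * 4 * 8 * 2378 = 228288; answer 228288
Step 2: R1 = 228288; w = 21; 7*(21)^3 + 6*(21)^2 - 2*(21)^1 - 7 = (64827) + (2646) + (-42) + (-7) = 67424; answer 67424

67424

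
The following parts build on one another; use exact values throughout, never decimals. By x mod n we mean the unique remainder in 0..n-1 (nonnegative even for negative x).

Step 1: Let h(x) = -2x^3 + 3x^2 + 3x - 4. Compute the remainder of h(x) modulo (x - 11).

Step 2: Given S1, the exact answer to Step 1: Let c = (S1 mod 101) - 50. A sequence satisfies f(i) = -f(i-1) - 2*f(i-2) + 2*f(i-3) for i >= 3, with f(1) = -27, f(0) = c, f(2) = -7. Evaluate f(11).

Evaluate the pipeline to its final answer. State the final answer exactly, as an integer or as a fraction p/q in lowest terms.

-2473

Step 1: remainder = value at the root: -2*(11)^3 + 3*(11)^2 + 3*(11)^1 - 4 = (-2662) + (363) + (33) + (-4) = -2270; answer -2270
Step 2: S1 = -2270; c = 3; f(3) = -1*(-7) - 2*(-27) + 2*(3) = 67; iterating: f(3)=67, f(4)=-107, f(5)=-41, f(6)=389, f(7)=-521, f(8)=-339, f(9)=2159, f(10)=-2523, f(11)=-2473; answer -2473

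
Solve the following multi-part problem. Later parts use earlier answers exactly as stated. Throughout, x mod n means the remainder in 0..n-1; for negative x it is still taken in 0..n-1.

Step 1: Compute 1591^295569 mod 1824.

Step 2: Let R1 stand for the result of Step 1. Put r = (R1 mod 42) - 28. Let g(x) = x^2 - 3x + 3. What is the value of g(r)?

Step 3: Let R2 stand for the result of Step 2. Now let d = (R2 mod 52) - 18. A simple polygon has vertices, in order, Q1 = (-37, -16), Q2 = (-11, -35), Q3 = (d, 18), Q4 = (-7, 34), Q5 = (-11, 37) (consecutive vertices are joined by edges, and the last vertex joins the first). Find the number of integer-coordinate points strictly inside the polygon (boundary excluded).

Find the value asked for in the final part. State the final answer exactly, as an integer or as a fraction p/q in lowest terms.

1455

Step 1: squarings mod 1824: 1591^1=1591, 1591^2=1393, 1591^4=1537, 1591^8=289, 1591^16=1441, 1591^32=769, 1591^64=385, 1591^128=481, 1591^256=1537, 1591^512=289, 1591^1024=1441, 1591^2048=769, 1591^4096=385, 1591^8192=481, 1591^16384=1537, 1591^32768=289, 1591^65536=1441, 1591^131072=769, 1591^262144=385; 1591^295569 = 1591^1 * 1591^16 * 1591^128 * 1591^512 * 1591^32768 * 1591^262144 = 151 (mod 1824); answer 151
Step 2: R1 = 151; r = -3; 1*(-3)^2 - 3*(-3)^1 + 3 = (9) + (9) + (3) = 21; answer 21
Step 3: R2 = 21; d = 3; cross terms: (-37*-35 - -11*-16)=1119, (-11*18 - 3*-35)=-93, (3*34 - -7*18)=228, (-7*37 - -11*34)=115, (-11*-16 - -37*37)=1545; twice the area = |2914| = 2914; area = 1457; boundary points = 1 + 1 + 2 + 1 + 1 = 6; strictly interior points = area - boundary/2 + 1 = 1455; answer 1455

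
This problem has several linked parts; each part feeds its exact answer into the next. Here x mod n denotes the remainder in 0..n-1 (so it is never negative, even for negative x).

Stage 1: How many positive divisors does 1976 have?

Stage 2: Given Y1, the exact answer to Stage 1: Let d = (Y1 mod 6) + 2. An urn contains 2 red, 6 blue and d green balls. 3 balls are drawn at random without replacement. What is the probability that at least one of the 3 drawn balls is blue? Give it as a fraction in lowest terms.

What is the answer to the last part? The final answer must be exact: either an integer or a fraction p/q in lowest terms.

11/13

Stage 1: 1976 = 2^3 * 13 * 19; number of divisors = (3+1) * (1+1) * (1+1) = 16; answer 16
Stage 2: Y1 = 16; d = 6; total draws C(14,3) = 364; complement C(8,3) = 56; favorable 364 - 56 = 308; P = 11/13; answer 11/13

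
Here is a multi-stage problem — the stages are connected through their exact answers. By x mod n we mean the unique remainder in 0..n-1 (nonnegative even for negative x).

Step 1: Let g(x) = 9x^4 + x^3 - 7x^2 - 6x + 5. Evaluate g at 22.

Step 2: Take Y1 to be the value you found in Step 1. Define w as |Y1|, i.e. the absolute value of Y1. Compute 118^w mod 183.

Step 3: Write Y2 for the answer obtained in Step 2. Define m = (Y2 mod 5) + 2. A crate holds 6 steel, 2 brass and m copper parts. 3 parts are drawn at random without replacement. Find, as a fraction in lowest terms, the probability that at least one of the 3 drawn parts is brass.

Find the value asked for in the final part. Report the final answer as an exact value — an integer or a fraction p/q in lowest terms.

27/55

Step 1: 9*(22)^4 + 1*(22)^3 - 7*(22)^2 - 6*(22)^1 + 5 = (2108304) + (10648) + (-3388) + (-132) + (5) = 2115437; answer 2115437
Step 2: Y1 = 2115437; w = 2115437; squarings mod 183: 118^1=118, 118^2=16, 118^4=73, 118^8=22, 118^16=118, 118^32=16, 118^64=73, 118^128=22, 118^256=118, 118^512=16, 118^1024=73, 118^2048=22, 118^4096=118, 118^8192=16, 118^16384=73, 118^32768=22, 118^65536=118, 118^131072=16, 118^262144=73, 118^524288=22, 118^1048576=118, 118^2097152=16; 118^2115437 = 118^1 * 118^4 * 118^8 * 118^32 * 118^64 * 118^256 * 118^512 * 118^1024 * 118^16384 * 118^2097152 = 16 (mod 183); answer 16
Step 3: Y2 = 16; m = 3; total draws C(11,3) = 165; complement C(9,3) = 84; favorable 165 - 84 = 81; P = 27/55; answer 27/55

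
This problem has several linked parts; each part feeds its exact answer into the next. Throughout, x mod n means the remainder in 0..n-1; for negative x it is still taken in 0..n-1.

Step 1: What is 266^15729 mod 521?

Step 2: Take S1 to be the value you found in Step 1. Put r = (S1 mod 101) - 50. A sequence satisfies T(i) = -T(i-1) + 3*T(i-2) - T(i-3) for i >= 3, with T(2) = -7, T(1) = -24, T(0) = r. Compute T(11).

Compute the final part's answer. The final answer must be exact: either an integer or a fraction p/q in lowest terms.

Step 1: squarings mod 521: 266^1=266, 266^2=421, 266^4=101, 266^8=302, 266^16=29, 266^32=320, 266^64=284, 266^128=422, 266^256=423, 266^512=226, 266^1024=18, 266^2048=324, 266^4096=255, 266^8192=421; 266^15729 = 266^1 * 266^16 * 266^32 * 266^64 * 266^256 * 266^1024 * 266^2048 * 266^4096 * 266^8192 = 237 (mod 521); answer 237
Step 2: S1 = 237; r = -15; T(3) = -1*(-7) + 3*(-24) - 1*(-15) = -50; iterating: T(3)=-50, T(4)=53, T(5)=-196, T(6)=405, T(7)=-1046, T(8)=2457, T(9)=-6000, T(10)=14417, T(11)=-34874; answer -34874

-34874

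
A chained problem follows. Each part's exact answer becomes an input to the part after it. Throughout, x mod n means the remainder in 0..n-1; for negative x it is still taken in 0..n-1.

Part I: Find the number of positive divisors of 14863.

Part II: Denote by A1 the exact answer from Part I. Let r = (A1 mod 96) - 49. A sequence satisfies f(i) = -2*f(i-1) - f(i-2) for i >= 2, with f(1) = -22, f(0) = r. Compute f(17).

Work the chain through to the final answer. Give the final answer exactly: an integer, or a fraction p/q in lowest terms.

-1094

Part I: 14863 = 89 * 167; number of divisors = (1+1) * (1+1) = 4; answer 4
Part II: A1 = 4; r = -45; f(2) = -2*(-22) - 1*(-45) = 89; iterating: f(2)=89, f(3)=-156, f(4)=223, f(5)=-290, f(6)=357, f(7)=-424, f(8)=491, f(9)=-558, f(10)=625, f(11)=-692, f(12)=759, f(13)=-826, f(14)=893, f(15)=-960, f(16)=1027, f(17)=-1094; answer -1094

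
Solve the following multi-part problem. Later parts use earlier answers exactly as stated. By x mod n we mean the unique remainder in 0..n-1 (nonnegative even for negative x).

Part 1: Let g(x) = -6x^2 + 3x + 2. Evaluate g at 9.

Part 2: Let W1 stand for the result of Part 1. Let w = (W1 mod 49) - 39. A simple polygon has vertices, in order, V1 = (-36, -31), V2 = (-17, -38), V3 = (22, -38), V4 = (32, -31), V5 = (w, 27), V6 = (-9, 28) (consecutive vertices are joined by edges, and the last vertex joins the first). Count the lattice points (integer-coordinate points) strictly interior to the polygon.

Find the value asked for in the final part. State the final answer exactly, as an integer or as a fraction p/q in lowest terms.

Part 1: -6*(9)^2 + 3*(9)^1 + 2 = (-486) + (27) + (2) = -457; answer -457
Part 2: W1 = -457; w = -6; cross terms: (-36*-38 - -17*-31)=841, (-17*-38 - 22*-38)=1482, (22*-31 - 32*-38)=534, (32*27 - -6*-31)=678, (-6*28 - -9*27)=75, (-9*-31 - -36*28)=1287; twice the area = |4897| = 4897; area = 4897/2; boundary points = 1 + 39 + 1 + 2 + 1 + 1 = 45; strictly interior points = area - boundary/2 + 1 = 2427; answer 2427

2427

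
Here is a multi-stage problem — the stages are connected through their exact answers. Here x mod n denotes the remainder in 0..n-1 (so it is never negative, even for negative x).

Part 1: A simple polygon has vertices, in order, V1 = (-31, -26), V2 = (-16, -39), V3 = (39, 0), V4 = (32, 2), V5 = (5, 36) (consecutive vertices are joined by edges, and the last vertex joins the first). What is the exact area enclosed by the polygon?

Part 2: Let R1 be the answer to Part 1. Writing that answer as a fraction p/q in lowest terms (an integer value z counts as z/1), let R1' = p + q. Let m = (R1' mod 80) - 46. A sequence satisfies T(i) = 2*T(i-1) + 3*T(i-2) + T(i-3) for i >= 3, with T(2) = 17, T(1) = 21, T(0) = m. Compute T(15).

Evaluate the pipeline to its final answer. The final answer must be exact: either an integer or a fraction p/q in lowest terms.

51059717

Part 1: cross terms: (-31*-39 - -16*-26)=793, (-16*0 - 39*-39)=1521, (39*2 - 32*0)=78, (32*36 - 5*2)=1142, (5*-26 - -31*36)=986; twice the area = |4520| = 4520; area = 2260; answer 2260
Part 2: R1 = 2260; threaded value p + q = 2261; m = -25; T(3) = 2*(17) + 3*(21) + 1*(-25) = 72; iterating: T(3)=72, T(4)=216, T(5)=665, T(6)=2050, T(7)=6311, T(8)=19437, T(9)=59857, T(10)=184336, T(11)=567680, T(12)=1748225, T(13)=5383826, T(14)=16580007, T(15)=51059717; answer 51059717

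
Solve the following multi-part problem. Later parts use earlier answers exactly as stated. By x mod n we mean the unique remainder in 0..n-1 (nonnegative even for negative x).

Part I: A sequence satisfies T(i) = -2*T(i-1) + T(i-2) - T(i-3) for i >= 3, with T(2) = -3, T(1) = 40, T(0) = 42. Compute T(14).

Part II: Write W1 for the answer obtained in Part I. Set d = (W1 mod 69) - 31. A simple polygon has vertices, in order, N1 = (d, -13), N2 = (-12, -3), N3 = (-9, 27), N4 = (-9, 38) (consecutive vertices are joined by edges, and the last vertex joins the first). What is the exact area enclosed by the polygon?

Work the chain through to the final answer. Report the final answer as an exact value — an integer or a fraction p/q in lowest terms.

Part I: T(3) = -2*(-3) + 1*(40) - 1*(42) = 4; iterating: T(3)=4, T(4)=-51, T(5)=109, T(6)=-273, T(7)=706, T(8)=-1794, T(9)=4567, T(10)=-11634, T(11)=29629, T(12)=-75459, T(13)=192181, T(14)=-489450; answer -489450
Part II: W1 = -489450; d = 5; cross terms: (5*-3 - -12*-13)=-171, (-12*27 - -9*-3)=-351, (-9*38 - -9*27)=-99, (-9*-13 - 5*38)=-73; twice the area = |-694| = 694; area = 347; answer 347

347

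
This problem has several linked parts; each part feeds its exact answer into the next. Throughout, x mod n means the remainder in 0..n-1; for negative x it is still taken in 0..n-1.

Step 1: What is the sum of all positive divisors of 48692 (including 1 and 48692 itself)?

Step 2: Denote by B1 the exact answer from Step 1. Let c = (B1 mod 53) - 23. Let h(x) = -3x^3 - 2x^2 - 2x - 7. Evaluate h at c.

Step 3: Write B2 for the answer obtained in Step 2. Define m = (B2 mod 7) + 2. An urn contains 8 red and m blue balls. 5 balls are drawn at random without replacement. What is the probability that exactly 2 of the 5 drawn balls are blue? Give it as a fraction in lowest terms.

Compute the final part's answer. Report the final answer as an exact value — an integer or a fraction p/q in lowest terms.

14/39

Step 1: 48692 = 2^2 * 7 * 37 * 47; sigma = (1 + 2 + 4) * (1 + 7) * (1 + 37) * (1 + 47) = 7 * 8 * 38 * 48 = 102144; answer 102144
Step 2: B1 = 102144; c = -10; -3*(-10)^3 - 2*(-10)^2 - 2*(-10)^1 - 7 = (3000) + (-200) + (20) + (-7) = 2813; answer 2813
Step 3: B2 = 2813; m = 8; total draws C(16,5) = 4368; favorable C(8,2)*C(8,3) = 1568; P = 14/39; answer 14/39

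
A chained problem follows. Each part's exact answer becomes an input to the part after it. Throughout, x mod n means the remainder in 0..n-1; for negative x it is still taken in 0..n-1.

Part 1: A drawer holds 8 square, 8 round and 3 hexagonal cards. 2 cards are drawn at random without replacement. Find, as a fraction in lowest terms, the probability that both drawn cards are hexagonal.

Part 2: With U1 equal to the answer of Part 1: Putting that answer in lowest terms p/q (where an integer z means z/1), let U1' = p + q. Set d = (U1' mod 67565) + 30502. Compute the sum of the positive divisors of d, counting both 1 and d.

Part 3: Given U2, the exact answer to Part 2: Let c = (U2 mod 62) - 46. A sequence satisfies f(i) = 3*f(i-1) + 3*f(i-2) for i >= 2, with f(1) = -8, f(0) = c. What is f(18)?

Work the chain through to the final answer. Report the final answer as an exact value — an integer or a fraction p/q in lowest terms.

-90949592394

Part 1: total draws C(19,2) = 171; favorable C(3,2) = 3; P = 1/57; answer 1/57
Part 2: U1 = 1/57; threaded value p + q = 58; d = 30560; 30560 = 2^5 * 5 * 191; sigma = (1 + 2 + 4 + 8 + 16 + 32) * (1 + 5) * (1 + 191) = 63 * 6 * 192 = 72576; answer 72576
Part 3: U2 = 72576; c = -10; f(2) = 3*(-8) + 3*(-10) = -54; iterating: f(2)=-54, f(3)=-186, f(4)=-720, f(5)=-2718, f(6)=-10314, f(7)=-39096, f(8)=-148230, f(9)=-561978, f(10)=-2130624, f(11)=-8077806, f(12)=-30625290, f(13)=-116109288, f(14)=-440203734, f(15)=-1668939066, f(16)=-6327428400, f(17)=-23989102398, f(18)=-90949592394; answer -90949592394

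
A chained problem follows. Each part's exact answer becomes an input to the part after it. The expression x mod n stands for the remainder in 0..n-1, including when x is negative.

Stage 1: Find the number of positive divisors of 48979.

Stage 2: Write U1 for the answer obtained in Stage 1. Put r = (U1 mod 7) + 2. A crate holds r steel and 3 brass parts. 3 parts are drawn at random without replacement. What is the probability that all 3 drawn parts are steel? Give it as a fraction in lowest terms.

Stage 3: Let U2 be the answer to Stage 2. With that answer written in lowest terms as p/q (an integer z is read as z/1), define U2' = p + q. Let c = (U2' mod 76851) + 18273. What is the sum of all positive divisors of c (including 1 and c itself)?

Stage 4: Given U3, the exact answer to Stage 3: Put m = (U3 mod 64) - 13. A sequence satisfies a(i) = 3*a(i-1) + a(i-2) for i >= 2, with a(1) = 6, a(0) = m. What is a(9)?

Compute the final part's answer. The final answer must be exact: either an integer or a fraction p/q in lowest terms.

Stage 1: 48979 = 7 * 6997; number of divisors = (1+1) * (1+1) = 4; answer 4
Stage 2: U1 = 4; r = 6; total draws C(9,3) = 84; favorable C(6,3) = 20; P = 5/21; answer 5/21
Stage 3: U2 = 5/21; threaded value p + q = 26; c = 18299; 18299 = 29 * 631; sigma = (1 + 29) * (1 + 631) = 30 * 632 = 18960; answer 18960
Stage 4: U3 = 18960; m = 3; a(2) = 3*(6) + 1*(3) = 21; iterating: a(2)=21, a(3)=69, a(4)=228, a(5)=753, a(6)=2487, a(7)=8214, a(8)=27129, a(9)=89601; answer 89601

89601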